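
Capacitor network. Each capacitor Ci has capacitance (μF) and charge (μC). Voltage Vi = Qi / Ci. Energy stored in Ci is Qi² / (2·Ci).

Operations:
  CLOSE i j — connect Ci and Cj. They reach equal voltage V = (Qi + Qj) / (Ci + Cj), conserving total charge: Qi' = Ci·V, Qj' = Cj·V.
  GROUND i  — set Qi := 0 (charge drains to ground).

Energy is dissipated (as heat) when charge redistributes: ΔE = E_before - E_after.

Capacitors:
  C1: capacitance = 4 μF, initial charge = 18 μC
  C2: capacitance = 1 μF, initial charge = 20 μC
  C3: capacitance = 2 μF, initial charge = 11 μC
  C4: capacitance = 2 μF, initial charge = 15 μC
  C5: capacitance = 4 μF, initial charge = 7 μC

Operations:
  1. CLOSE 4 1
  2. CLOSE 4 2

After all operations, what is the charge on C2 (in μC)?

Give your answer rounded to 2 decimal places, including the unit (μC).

Initial: C1(4μF, Q=18μC, V=4.50V), C2(1μF, Q=20μC, V=20.00V), C3(2μF, Q=11μC, V=5.50V), C4(2μF, Q=15μC, V=7.50V), C5(4μF, Q=7μC, V=1.75V)
Op 1: CLOSE 4-1: Q_total=33.00, C_total=6.00, V=5.50; Q4=11.00, Q1=22.00; dissipated=6.000
Op 2: CLOSE 4-2: Q_total=31.00, C_total=3.00, V=10.33; Q4=20.67, Q2=10.33; dissipated=70.083
Final charges: Q1=22.00, Q2=10.33, Q3=11.00, Q4=20.67, Q5=7.00

Answer: 10.33 μC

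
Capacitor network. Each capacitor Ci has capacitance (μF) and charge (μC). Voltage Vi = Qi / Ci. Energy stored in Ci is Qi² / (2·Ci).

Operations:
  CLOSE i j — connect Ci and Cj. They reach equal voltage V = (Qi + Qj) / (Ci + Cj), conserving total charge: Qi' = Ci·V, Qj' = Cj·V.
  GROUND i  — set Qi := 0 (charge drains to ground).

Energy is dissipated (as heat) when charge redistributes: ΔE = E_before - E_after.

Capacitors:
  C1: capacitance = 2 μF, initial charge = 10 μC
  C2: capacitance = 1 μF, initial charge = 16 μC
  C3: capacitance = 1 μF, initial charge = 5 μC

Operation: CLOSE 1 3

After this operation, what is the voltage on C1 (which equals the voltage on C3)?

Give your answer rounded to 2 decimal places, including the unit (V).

Initial: C1(2μF, Q=10μC, V=5.00V), C2(1μF, Q=16μC, V=16.00V), C3(1μF, Q=5μC, V=5.00V)
Op 1: CLOSE 1-3: Q_total=15.00, C_total=3.00, V=5.00; Q1=10.00, Q3=5.00; dissipated=0.000

Answer: 5.00 V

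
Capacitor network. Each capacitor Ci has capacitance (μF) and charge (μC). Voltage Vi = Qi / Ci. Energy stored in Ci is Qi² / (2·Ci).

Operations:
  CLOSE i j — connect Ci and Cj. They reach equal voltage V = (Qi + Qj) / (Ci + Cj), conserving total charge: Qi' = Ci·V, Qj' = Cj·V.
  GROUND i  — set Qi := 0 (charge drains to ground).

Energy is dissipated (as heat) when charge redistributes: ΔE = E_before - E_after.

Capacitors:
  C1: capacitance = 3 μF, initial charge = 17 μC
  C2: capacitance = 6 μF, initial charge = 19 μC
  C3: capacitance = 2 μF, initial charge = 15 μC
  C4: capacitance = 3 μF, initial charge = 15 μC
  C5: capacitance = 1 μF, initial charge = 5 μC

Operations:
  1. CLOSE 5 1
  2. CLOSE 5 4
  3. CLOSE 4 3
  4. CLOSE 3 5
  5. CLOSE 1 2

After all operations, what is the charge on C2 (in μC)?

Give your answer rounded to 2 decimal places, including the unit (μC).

Initial: C1(3μF, Q=17μC, V=5.67V), C2(6μF, Q=19μC, V=3.17V), C3(2μF, Q=15μC, V=7.50V), C4(3μF, Q=15μC, V=5.00V), C5(1μF, Q=5μC, V=5.00V)
Op 1: CLOSE 5-1: Q_total=22.00, C_total=4.00, V=5.50; Q5=5.50, Q1=16.50; dissipated=0.167
Op 2: CLOSE 5-4: Q_total=20.50, C_total=4.00, V=5.12; Q5=5.12, Q4=15.38; dissipated=0.094
Op 3: CLOSE 4-3: Q_total=30.38, C_total=5.00, V=6.08; Q4=18.23, Q3=12.15; dissipated=3.384
Op 4: CLOSE 3-5: Q_total=17.27, C_total=3.00, V=5.76; Q3=11.52, Q5=5.76; dissipated=0.301
Op 5: CLOSE 1-2: Q_total=35.50, C_total=9.00, V=3.94; Q1=11.83, Q2=23.67; dissipated=5.444
Final charges: Q1=11.83, Q2=23.67, Q3=11.52, Q4=18.23, Q5=5.76

Answer: 23.67 μC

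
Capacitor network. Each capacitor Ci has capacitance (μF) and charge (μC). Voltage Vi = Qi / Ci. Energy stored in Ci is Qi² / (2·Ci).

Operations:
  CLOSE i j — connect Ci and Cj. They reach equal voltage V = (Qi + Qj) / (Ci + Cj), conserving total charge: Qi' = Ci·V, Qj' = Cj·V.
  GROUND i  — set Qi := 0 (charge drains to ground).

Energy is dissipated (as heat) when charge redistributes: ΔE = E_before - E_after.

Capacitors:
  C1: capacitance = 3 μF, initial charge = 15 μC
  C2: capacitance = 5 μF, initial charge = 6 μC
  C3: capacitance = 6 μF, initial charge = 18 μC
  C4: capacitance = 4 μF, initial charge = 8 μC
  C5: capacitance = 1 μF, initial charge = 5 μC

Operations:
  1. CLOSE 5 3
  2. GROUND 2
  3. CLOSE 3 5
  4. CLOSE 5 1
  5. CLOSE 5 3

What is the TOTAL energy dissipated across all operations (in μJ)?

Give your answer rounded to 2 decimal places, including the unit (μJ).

Initial: C1(3μF, Q=15μC, V=5.00V), C2(5μF, Q=6μC, V=1.20V), C3(6μF, Q=18μC, V=3.00V), C4(4μF, Q=8μC, V=2.00V), C5(1μF, Q=5μC, V=5.00V)
Op 1: CLOSE 5-3: Q_total=23.00, C_total=7.00, V=3.29; Q5=3.29, Q3=19.71; dissipated=1.714
Op 2: GROUND 2: Q2=0; energy lost=3.600
Op 3: CLOSE 3-5: Q_total=23.00, C_total=7.00, V=3.29; Q3=19.71, Q5=3.29; dissipated=0.000
Op 4: CLOSE 5-1: Q_total=18.29, C_total=4.00, V=4.57; Q5=4.57, Q1=13.71; dissipated=1.102
Op 5: CLOSE 5-3: Q_total=24.29, C_total=7.00, V=3.47; Q5=3.47, Q3=20.82; dissipated=0.708
Total dissipated: 7.125 μJ

Answer: 7.12 μJ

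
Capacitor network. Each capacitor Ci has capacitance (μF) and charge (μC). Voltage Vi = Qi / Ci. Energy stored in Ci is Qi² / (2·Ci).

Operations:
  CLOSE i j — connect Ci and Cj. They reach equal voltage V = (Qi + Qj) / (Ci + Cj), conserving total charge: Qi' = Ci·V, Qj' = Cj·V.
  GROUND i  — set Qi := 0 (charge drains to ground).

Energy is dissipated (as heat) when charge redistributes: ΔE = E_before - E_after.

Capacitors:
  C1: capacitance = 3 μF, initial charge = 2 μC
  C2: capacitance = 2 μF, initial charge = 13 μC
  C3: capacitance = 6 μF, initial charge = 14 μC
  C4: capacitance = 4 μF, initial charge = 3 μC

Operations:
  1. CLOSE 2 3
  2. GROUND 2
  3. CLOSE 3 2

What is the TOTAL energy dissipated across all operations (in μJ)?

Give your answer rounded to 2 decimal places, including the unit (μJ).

Initial: C1(3μF, Q=2μC, V=0.67V), C2(2μF, Q=13μC, V=6.50V), C3(6μF, Q=14μC, V=2.33V), C4(4μF, Q=3μC, V=0.75V)
Op 1: CLOSE 2-3: Q_total=27.00, C_total=8.00, V=3.38; Q2=6.75, Q3=20.25; dissipated=13.021
Op 2: GROUND 2: Q2=0; energy lost=11.391
Op 3: CLOSE 3-2: Q_total=20.25, C_total=8.00, V=2.53; Q3=15.19, Q2=5.06; dissipated=8.543
Total dissipated: 32.954 μJ

Answer: 32.95 μJ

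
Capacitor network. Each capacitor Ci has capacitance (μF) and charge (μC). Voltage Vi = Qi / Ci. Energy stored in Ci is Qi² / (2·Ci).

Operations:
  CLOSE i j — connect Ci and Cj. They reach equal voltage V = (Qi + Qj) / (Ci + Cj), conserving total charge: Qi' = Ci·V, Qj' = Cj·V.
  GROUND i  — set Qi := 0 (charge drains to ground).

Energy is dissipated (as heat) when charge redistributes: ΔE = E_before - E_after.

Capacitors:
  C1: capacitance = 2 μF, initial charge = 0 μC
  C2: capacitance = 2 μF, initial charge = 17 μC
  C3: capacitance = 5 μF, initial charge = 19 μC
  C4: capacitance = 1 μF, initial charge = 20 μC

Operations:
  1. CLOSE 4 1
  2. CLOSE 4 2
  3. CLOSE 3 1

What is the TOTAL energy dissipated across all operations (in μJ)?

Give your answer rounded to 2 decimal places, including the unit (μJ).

Initial: C1(2μF, Q=0μC, V=0.00V), C2(2μF, Q=17μC, V=8.50V), C3(5μF, Q=19μC, V=3.80V), C4(1μF, Q=20μC, V=20.00V)
Op 1: CLOSE 4-1: Q_total=20.00, C_total=3.00, V=6.67; Q4=6.67, Q1=13.33; dissipated=133.333
Op 2: CLOSE 4-2: Q_total=23.67, C_total=3.00, V=7.89; Q4=7.89, Q2=15.78; dissipated=1.120
Op 3: CLOSE 3-1: Q_total=32.33, C_total=7.00, V=4.62; Q3=23.10, Q1=9.24; dissipated=5.870
Total dissipated: 140.324 μJ

Answer: 140.32 μJ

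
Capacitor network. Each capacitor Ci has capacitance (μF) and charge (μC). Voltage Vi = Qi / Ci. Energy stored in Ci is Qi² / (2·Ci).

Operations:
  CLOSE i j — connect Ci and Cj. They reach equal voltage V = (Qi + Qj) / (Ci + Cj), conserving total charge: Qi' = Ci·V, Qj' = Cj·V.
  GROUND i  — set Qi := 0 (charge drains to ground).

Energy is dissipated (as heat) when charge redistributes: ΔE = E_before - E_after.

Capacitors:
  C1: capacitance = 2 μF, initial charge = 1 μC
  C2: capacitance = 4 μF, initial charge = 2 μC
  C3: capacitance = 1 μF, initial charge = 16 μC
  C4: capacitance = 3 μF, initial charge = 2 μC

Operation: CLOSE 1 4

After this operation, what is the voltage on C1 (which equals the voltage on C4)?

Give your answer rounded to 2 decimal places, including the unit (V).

Answer: 0.60 V

Derivation:
Initial: C1(2μF, Q=1μC, V=0.50V), C2(4μF, Q=2μC, V=0.50V), C3(1μF, Q=16μC, V=16.00V), C4(3μF, Q=2μC, V=0.67V)
Op 1: CLOSE 1-4: Q_total=3.00, C_total=5.00, V=0.60; Q1=1.20, Q4=1.80; dissipated=0.017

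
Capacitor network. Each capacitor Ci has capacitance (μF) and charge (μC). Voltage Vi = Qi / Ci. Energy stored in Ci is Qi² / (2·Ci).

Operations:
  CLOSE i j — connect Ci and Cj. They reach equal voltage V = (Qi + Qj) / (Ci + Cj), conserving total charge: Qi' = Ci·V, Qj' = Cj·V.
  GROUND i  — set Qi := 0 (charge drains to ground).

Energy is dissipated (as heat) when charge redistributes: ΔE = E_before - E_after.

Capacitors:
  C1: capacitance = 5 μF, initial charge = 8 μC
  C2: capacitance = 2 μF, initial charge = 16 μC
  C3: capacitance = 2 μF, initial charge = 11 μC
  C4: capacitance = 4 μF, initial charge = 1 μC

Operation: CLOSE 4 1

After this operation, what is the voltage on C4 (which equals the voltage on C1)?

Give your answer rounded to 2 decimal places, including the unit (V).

Answer: 1.00 V

Derivation:
Initial: C1(5μF, Q=8μC, V=1.60V), C2(2μF, Q=16μC, V=8.00V), C3(2μF, Q=11μC, V=5.50V), C4(4μF, Q=1μC, V=0.25V)
Op 1: CLOSE 4-1: Q_total=9.00, C_total=9.00, V=1.00; Q4=4.00, Q1=5.00; dissipated=2.025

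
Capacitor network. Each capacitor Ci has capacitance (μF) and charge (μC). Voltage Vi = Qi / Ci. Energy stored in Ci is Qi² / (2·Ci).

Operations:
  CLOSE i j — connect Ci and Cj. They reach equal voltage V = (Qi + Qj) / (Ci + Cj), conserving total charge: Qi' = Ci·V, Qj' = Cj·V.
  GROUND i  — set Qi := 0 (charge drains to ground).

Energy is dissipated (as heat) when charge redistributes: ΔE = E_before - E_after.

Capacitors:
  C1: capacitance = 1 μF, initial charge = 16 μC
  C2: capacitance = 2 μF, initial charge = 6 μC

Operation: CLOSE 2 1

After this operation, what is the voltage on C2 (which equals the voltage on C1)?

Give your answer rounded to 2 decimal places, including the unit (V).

Initial: C1(1μF, Q=16μC, V=16.00V), C2(2μF, Q=6μC, V=3.00V)
Op 1: CLOSE 2-1: Q_total=22.00, C_total=3.00, V=7.33; Q2=14.67, Q1=7.33; dissipated=56.333

Answer: 7.33 V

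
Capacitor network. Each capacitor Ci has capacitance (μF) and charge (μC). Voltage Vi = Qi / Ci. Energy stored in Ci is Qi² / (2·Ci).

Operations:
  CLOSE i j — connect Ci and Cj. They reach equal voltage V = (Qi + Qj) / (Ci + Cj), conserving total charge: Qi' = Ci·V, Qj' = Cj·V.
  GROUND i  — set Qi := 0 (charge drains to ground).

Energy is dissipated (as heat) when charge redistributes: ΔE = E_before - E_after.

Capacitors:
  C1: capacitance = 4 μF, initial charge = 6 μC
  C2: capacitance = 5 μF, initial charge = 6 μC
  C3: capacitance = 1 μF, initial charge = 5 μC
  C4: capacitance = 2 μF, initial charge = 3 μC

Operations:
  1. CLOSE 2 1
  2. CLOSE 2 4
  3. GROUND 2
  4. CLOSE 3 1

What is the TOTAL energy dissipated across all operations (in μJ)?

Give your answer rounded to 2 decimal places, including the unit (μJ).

Initial: C1(4μF, Q=6μC, V=1.50V), C2(5μF, Q=6μC, V=1.20V), C3(1μF, Q=5μC, V=5.00V), C4(2μF, Q=3μC, V=1.50V)
Op 1: CLOSE 2-1: Q_total=12.00, C_total=9.00, V=1.33; Q2=6.67, Q1=5.33; dissipated=0.100
Op 2: CLOSE 2-4: Q_total=9.67, C_total=7.00, V=1.38; Q2=6.90, Q4=2.76; dissipated=0.020
Op 3: GROUND 2: Q2=0; energy lost=4.768
Op 4: CLOSE 3-1: Q_total=10.33, C_total=5.00, V=2.07; Q3=2.07, Q1=8.27; dissipated=5.378
Total dissipated: 10.265 μJ

Answer: 10.27 μJ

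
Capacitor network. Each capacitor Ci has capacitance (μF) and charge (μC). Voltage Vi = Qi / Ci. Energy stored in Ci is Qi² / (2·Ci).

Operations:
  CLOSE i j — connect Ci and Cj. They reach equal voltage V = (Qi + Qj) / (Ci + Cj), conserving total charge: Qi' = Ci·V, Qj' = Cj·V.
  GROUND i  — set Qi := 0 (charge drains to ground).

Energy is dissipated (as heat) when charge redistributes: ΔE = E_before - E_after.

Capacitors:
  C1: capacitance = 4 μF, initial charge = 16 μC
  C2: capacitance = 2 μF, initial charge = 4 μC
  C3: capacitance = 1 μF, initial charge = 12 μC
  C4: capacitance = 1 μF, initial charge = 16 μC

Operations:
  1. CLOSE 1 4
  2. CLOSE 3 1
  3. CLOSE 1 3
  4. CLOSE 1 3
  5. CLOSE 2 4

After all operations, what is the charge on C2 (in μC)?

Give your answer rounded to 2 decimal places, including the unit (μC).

Initial: C1(4μF, Q=16μC, V=4.00V), C2(2μF, Q=4μC, V=2.00V), C3(1μF, Q=12μC, V=12.00V), C4(1μF, Q=16μC, V=16.00V)
Op 1: CLOSE 1-4: Q_total=32.00, C_total=5.00, V=6.40; Q1=25.60, Q4=6.40; dissipated=57.600
Op 2: CLOSE 3-1: Q_total=37.60, C_total=5.00, V=7.52; Q3=7.52, Q1=30.08; dissipated=12.544
Op 3: CLOSE 1-3: Q_total=37.60, C_total=5.00, V=7.52; Q1=30.08, Q3=7.52; dissipated=0.000
Op 4: CLOSE 1-3: Q_total=37.60, C_total=5.00, V=7.52; Q1=30.08, Q3=7.52; dissipated=0.000
Op 5: CLOSE 2-4: Q_total=10.40, C_total=3.00, V=3.47; Q2=6.93, Q4=3.47; dissipated=6.453
Final charges: Q1=30.08, Q2=6.93, Q3=7.52, Q4=3.47

Answer: 6.93 μC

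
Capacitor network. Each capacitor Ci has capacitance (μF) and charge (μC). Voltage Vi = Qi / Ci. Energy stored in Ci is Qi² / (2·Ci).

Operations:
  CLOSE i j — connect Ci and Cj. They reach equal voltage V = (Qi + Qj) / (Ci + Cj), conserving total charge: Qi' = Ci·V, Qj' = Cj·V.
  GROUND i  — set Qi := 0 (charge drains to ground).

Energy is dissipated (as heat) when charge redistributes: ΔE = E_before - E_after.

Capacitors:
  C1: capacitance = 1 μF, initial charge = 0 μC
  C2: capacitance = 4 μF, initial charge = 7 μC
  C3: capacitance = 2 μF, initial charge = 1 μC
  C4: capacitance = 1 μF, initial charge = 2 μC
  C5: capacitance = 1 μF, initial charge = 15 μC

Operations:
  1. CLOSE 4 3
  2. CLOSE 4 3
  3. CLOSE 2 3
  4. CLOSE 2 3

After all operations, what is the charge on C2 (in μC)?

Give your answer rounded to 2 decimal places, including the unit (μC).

Answer: 6.00 μC

Derivation:
Initial: C1(1μF, Q=0μC, V=0.00V), C2(4μF, Q=7μC, V=1.75V), C3(2μF, Q=1μC, V=0.50V), C4(1μF, Q=2μC, V=2.00V), C5(1μF, Q=15μC, V=15.00V)
Op 1: CLOSE 4-3: Q_total=3.00, C_total=3.00, V=1.00; Q4=1.00, Q3=2.00; dissipated=0.750
Op 2: CLOSE 4-3: Q_total=3.00, C_total=3.00, V=1.00; Q4=1.00, Q3=2.00; dissipated=0.000
Op 3: CLOSE 2-3: Q_total=9.00, C_total=6.00, V=1.50; Q2=6.00, Q3=3.00; dissipated=0.375
Op 4: CLOSE 2-3: Q_total=9.00, C_total=6.00, V=1.50; Q2=6.00, Q3=3.00; dissipated=0.000
Final charges: Q1=0.00, Q2=6.00, Q3=3.00, Q4=1.00, Q5=15.00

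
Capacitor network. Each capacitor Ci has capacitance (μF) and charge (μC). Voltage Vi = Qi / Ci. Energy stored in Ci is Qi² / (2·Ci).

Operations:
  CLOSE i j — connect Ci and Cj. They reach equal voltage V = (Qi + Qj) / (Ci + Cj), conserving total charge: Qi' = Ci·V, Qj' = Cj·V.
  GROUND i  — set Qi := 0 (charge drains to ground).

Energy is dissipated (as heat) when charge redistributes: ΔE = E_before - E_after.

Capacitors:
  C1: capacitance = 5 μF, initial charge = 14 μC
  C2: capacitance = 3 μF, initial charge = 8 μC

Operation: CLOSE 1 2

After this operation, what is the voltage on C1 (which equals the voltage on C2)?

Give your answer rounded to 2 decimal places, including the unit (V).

Answer: 2.75 V

Derivation:
Initial: C1(5μF, Q=14μC, V=2.80V), C2(3μF, Q=8μC, V=2.67V)
Op 1: CLOSE 1-2: Q_total=22.00, C_total=8.00, V=2.75; Q1=13.75, Q2=8.25; dissipated=0.017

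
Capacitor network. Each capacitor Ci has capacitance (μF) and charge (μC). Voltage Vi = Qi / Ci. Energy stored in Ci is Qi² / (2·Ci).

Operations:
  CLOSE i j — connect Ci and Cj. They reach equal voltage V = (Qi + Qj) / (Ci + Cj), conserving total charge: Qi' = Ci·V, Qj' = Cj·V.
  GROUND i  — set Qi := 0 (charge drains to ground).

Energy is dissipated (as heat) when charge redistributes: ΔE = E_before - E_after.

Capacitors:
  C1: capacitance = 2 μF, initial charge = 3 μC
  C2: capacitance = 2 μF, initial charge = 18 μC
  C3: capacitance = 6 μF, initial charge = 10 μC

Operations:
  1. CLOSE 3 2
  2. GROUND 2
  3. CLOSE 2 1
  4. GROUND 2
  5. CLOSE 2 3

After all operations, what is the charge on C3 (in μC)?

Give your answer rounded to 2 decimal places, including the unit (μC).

Answer: 15.75 μC

Derivation:
Initial: C1(2μF, Q=3μC, V=1.50V), C2(2μF, Q=18μC, V=9.00V), C3(6μF, Q=10μC, V=1.67V)
Op 1: CLOSE 3-2: Q_total=28.00, C_total=8.00, V=3.50; Q3=21.00, Q2=7.00; dissipated=40.333
Op 2: GROUND 2: Q2=0; energy lost=12.250
Op 3: CLOSE 2-1: Q_total=3.00, C_total=4.00, V=0.75; Q2=1.50, Q1=1.50; dissipated=1.125
Op 4: GROUND 2: Q2=0; energy lost=0.562
Op 5: CLOSE 2-3: Q_total=21.00, C_total=8.00, V=2.62; Q2=5.25, Q3=15.75; dissipated=9.188
Final charges: Q1=1.50, Q2=5.25, Q3=15.75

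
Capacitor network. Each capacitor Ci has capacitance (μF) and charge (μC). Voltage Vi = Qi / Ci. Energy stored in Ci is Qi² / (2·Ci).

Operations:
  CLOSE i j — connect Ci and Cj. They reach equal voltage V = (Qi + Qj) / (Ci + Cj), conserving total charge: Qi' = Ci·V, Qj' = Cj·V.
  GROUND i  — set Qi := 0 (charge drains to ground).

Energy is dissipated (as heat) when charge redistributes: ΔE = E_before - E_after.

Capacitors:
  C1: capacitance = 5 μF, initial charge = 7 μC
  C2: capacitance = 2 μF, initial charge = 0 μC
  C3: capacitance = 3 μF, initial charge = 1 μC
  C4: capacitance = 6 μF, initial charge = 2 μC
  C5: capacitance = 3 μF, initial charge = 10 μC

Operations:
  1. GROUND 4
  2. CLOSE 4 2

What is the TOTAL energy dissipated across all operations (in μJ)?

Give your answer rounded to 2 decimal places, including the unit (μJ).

Initial: C1(5μF, Q=7μC, V=1.40V), C2(2μF, Q=0μC, V=0.00V), C3(3μF, Q=1μC, V=0.33V), C4(6μF, Q=2μC, V=0.33V), C5(3μF, Q=10μC, V=3.33V)
Op 1: GROUND 4: Q4=0; energy lost=0.333
Op 2: CLOSE 4-2: Q_total=0.00, C_total=8.00, V=0.00; Q4=0.00, Q2=0.00; dissipated=0.000
Total dissipated: 0.333 μJ

Answer: 0.33 μJ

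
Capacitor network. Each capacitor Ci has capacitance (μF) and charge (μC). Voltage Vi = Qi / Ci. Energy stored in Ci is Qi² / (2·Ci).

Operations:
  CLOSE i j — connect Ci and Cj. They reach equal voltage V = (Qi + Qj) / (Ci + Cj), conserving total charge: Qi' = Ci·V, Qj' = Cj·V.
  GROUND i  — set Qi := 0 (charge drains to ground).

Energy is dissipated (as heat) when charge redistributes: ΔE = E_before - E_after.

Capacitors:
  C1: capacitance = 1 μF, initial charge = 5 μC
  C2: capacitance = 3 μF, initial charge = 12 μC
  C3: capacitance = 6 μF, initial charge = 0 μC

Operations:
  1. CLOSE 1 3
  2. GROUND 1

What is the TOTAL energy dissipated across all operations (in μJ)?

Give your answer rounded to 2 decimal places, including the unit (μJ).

Initial: C1(1μF, Q=5μC, V=5.00V), C2(3μF, Q=12μC, V=4.00V), C3(6μF, Q=0μC, V=0.00V)
Op 1: CLOSE 1-3: Q_total=5.00, C_total=7.00, V=0.71; Q1=0.71, Q3=4.29; dissipated=10.714
Op 2: GROUND 1: Q1=0; energy lost=0.255
Total dissipated: 10.969 μJ

Answer: 10.97 μJ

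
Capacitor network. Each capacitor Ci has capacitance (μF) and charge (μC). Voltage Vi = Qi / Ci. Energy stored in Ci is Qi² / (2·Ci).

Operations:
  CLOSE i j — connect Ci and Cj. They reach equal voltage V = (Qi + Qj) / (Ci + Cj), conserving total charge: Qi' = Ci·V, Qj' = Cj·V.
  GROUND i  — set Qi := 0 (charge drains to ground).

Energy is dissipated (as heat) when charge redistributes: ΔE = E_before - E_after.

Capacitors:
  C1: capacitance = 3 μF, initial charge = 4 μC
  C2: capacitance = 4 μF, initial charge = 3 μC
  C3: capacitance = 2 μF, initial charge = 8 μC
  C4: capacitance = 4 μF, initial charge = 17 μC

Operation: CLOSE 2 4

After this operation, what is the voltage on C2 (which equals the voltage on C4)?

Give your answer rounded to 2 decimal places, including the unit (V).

Answer: 2.50 V

Derivation:
Initial: C1(3μF, Q=4μC, V=1.33V), C2(4μF, Q=3μC, V=0.75V), C3(2μF, Q=8μC, V=4.00V), C4(4μF, Q=17μC, V=4.25V)
Op 1: CLOSE 2-4: Q_total=20.00, C_total=8.00, V=2.50; Q2=10.00, Q4=10.00; dissipated=12.250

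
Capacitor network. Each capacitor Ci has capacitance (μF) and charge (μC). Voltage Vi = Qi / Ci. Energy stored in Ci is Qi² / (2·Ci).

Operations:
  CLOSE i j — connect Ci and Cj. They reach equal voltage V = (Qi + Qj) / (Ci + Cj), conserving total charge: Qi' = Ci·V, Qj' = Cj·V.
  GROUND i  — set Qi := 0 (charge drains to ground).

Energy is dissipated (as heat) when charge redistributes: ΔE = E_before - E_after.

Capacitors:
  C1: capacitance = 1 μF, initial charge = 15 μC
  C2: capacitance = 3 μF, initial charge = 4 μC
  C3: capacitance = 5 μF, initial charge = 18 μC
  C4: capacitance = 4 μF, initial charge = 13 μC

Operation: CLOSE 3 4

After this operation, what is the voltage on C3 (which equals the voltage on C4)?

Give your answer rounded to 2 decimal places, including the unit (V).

Answer: 3.44 V

Derivation:
Initial: C1(1μF, Q=15μC, V=15.00V), C2(3μF, Q=4μC, V=1.33V), C3(5μF, Q=18μC, V=3.60V), C4(4μF, Q=13μC, V=3.25V)
Op 1: CLOSE 3-4: Q_total=31.00, C_total=9.00, V=3.44; Q3=17.22, Q4=13.78; dissipated=0.136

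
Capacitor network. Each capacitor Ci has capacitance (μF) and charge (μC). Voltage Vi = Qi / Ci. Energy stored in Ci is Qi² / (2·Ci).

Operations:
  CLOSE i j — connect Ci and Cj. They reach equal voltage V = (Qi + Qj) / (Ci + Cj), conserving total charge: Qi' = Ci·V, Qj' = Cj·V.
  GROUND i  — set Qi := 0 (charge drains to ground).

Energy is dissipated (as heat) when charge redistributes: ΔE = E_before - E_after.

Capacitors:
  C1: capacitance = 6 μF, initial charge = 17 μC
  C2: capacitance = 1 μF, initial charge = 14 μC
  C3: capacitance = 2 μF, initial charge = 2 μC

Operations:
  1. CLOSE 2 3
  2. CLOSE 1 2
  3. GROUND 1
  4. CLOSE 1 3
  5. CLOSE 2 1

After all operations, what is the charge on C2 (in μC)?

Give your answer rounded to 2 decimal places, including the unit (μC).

Answer: 1.60 μC

Derivation:
Initial: C1(6μF, Q=17μC, V=2.83V), C2(1μF, Q=14μC, V=14.00V), C3(2μF, Q=2μC, V=1.00V)
Op 1: CLOSE 2-3: Q_total=16.00, C_total=3.00, V=5.33; Q2=5.33, Q3=10.67; dissipated=56.333
Op 2: CLOSE 1-2: Q_total=22.33, C_total=7.00, V=3.19; Q1=19.14, Q2=3.19; dissipated=2.679
Op 3: GROUND 1: Q1=0; energy lost=30.537
Op 4: CLOSE 1-3: Q_total=10.67, C_total=8.00, V=1.33; Q1=8.00, Q3=2.67; dissipated=21.333
Op 5: CLOSE 2-1: Q_total=11.19, C_total=7.00, V=1.60; Q2=1.60, Q1=9.59; dissipated=1.478
Final charges: Q1=9.59, Q2=1.60, Q3=2.67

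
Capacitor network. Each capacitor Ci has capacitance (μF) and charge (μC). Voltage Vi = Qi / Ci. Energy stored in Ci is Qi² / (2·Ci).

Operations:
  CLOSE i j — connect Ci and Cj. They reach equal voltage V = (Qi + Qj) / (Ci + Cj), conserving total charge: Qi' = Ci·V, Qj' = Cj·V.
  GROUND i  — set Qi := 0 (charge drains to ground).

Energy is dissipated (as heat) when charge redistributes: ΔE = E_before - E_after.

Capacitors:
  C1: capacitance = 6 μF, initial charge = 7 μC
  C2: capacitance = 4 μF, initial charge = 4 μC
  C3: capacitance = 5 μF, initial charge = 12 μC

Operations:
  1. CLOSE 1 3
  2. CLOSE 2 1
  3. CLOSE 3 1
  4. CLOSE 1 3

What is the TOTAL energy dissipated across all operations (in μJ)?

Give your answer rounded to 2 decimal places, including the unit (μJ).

Initial: C1(6μF, Q=7μC, V=1.17V), C2(4μF, Q=4μC, V=1.00V), C3(5μF, Q=12μC, V=2.40V)
Op 1: CLOSE 1-3: Q_total=19.00, C_total=11.00, V=1.73; Q1=10.36, Q3=8.64; dissipated=2.074
Op 2: CLOSE 2-1: Q_total=14.36, C_total=10.00, V=1.44; Q2=5.75, Q1=8.62; dissipated=0.635
Op 3: CLOSE 3-1: Q_total=17.25, C_total=11.00, V=1.57; Q3=7.84, Q1=9.41; dissipated=0.115
Op 4: CLOSE 1-3: Q_total=17.25, C_total=11.00, V=1.57; Q1=9.41, Q3=7.84; dissipated=0.000
Total dissipated: 2.824 μJ

Answer: 2.82 μJ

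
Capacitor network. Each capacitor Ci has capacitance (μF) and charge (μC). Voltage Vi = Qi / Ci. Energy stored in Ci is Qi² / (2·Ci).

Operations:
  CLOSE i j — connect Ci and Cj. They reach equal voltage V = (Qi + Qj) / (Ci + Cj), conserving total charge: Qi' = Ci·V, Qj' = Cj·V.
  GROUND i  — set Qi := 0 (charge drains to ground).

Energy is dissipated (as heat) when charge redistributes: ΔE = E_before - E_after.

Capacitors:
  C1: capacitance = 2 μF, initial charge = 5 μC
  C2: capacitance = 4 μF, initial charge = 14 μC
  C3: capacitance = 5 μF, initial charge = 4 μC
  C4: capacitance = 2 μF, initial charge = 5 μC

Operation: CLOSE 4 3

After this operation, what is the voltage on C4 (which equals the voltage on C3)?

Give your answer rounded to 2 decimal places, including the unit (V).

Initial: C1(2μF, Q=5μC, V=2.50V), C2(4μF, Q=14μC, V=3.50V), C3(5μF, Q=4μC, V=0.80V), C4(2μF, Q=5μC, V=2.50V)
Op 1: CLOSE 4-3: Q_total=9.00, C_total=7.00, V=1.29; Q4=2.57, Q3=6.43; dissipated=2.064

Answer: 1.29 V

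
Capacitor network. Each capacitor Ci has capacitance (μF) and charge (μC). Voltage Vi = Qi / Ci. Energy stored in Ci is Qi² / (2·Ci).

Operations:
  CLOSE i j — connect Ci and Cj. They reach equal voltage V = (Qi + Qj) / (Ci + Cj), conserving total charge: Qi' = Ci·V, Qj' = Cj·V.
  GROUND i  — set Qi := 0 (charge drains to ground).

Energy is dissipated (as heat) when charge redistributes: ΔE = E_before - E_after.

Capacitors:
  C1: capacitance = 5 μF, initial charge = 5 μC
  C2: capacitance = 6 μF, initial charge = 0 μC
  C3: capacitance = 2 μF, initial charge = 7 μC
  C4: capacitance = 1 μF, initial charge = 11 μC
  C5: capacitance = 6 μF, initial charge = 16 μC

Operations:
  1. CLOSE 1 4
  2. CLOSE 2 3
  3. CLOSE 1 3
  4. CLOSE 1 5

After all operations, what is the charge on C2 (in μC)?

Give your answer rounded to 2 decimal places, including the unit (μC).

Initial: C1(5μF, Q=5μC, V=1.00V), C2(6μF, Q=0μC, V=0.00V), C3(2μF, Q=7μC, V=3.50V), C4(1μF, Q=11μC, V=11.00V), C5(6μF, Q=16μC, V=2.67V)
Op 1: CLOSE 1-4: Q_total=16.00, C_total=6.00, V=2.67; Q1=13.33, Q4=2.67; dissipated=41.667
Op 2: CLOSE 2-3: Q_total=7.00, C_total=8.00, V=0.88; Q2=5.25, Q3=1.75; dissipated=9.188
Op 3: CLOSE 1-3: Q_total=15.08, C_total=7.00, V=2.15; Q1=10.77, Q3=4.31; dissipated=2.293
Op 4: CLOSE 1-5: Q_total=26.77, C_total=11.00, V=2.43; Q1=12.17, Q5=14.60; dissipated=0.357
Final charges: Q1=12.17, Q2=5.25, Q3=4.31, Q4=2.67, Q5=14.60

Answer: 5.25 μC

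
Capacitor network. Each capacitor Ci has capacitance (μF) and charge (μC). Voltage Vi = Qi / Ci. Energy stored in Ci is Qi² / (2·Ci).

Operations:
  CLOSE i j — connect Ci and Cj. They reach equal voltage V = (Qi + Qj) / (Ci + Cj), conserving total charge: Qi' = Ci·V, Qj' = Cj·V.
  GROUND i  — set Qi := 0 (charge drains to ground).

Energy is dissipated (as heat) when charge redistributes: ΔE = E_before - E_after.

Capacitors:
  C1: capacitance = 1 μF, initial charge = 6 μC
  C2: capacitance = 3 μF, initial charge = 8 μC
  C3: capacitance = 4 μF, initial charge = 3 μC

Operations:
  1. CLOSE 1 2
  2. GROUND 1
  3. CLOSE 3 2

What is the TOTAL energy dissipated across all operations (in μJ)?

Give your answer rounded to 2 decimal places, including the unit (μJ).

Initial: C1(1μF, Q=6μC, V=6.00V), C2(3μF, Q=8μC, V=2.67V), C3(4μF, Q=3μC, V=0.75V)
Op 1: CLOSE 1-2: Q_total=14.00, C_total=4.00, V=3.50; Q1=3.50, Q2=10.50; dissipated=4.167
Op 2: GROUND 1: Q1=0; energy lost=6.125
Op 3: CLOSE 3-2: Q_total=13.50, C_total=7.00, V=1.93; Q3=7.71, Q2=5.79; dissipated=6.482
Total dissipated: 16.774 μJ

Answer: 16.77 μJ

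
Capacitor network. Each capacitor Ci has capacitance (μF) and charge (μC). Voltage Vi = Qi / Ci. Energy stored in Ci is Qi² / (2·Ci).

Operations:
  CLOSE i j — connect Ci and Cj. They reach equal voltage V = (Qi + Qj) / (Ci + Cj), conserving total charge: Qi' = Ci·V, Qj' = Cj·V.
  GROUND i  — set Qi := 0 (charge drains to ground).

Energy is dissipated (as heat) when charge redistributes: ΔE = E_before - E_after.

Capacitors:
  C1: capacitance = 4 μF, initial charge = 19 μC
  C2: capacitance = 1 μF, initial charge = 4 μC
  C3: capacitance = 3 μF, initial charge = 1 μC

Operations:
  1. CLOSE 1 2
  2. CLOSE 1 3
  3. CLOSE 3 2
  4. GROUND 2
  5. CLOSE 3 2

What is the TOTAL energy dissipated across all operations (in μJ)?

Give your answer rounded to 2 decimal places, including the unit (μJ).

Initial: C1(4μF, Q=19μC, V=4.75V), C2(1μF, Q=4μC, V=4.00V), C3(3μF, Q=1μC, V=0.33V)
Op 1: CLOSE 1-2: Q_total=23.00, C_total=5.00, V=4.60; Q1=18.40, Q2=4.60; dissipated=0.225
Op 2: CLOSE 1-3: Q_total=19.40, C_total=7.00, V=2.77; Q1=11.09, Q3=8.31; dissipated=15.604
Op 3: CLOSE 3-2: Q_total=12.91, C_total=4.00, V=3.23; Q3=9.69, Q2=3.23; dissipated=1.254
Op 4: GROUND 2: Q2=0; energy lost=5.212
Op 5: CLOSE 3-2: Q_total=9.69, C_total=4.00, V=2.42; Q3=7.26, Q2=2.42; dissipated=3.909
Total dissipated: 26.203 μJ

Answer: 26.20 μJ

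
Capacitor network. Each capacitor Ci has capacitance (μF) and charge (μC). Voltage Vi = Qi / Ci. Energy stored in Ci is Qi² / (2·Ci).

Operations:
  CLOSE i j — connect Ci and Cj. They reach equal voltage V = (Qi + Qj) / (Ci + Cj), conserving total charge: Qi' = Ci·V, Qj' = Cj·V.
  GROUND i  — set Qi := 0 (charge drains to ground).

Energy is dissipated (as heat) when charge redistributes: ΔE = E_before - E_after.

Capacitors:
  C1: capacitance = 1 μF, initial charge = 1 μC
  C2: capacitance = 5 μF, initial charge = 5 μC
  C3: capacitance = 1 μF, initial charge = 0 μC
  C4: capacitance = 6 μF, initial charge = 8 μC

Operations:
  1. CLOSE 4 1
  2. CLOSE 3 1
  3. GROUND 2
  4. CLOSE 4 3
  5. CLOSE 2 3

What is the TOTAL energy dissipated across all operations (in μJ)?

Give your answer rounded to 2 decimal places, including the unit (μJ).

Initial: C1(1μF, Q=1μC, V=1.00V), C2(5μF, Q=5μC, V=1.00V), C3(1μF, Q=0μC, V=0.00V), C4(6μF, Q=8μC, V=1.33V)
Op 1: CLOSE 4-1: Q_total=9.00, C_total=7.00, V=1.29; Q4=7.71, Q1=1.29; dissipated=0.048
Op 2: CLOSE 3-1: Q_total=1.29, C_total=2.00, V=0.64; Q3=0.64, Q1=0.64; dissipated=0.413
Op 3: GROUND 2: Q2=0; energy lost=2.500
Op 4: CLOSE 4-3: Q_total=8.36, C_total=7.00, V=1.19; Q4=7.16, Q3=1.19; dissipated=0.177
Op 5: CLOSE 2-3: Q_total=1.19, C_total=6.00, V=0.20; Q2=0.99, Q3=0.20; dissipated=0.594
Total dissipated: 3.732 μJ

Answer: 3.73 μJ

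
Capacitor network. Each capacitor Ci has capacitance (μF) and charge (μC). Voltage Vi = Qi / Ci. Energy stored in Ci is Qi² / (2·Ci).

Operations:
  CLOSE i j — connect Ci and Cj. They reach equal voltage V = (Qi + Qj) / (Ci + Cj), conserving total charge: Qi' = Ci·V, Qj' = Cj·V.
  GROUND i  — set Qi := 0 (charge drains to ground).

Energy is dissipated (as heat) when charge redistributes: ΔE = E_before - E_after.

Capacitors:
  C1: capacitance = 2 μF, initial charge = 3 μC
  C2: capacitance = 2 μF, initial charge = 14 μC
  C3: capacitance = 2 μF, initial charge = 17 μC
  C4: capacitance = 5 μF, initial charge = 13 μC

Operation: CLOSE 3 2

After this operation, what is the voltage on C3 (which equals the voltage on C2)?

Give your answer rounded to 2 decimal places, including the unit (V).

Initial: C1(2μF, Q=3μC, V=1.50V), C2(2μF, Q=14μC, V=7.00V), C3(2μF, Q=17μC, V=8.50V), C4(5μF, Q=13μC, V=2.60V)
Op 1: CLOSE 3-2: Q_total=31.00, C_total=4.00, V=7.75; Q3=15.50, Q2=15.50; dissipated=1.125

Answer: 7.75 V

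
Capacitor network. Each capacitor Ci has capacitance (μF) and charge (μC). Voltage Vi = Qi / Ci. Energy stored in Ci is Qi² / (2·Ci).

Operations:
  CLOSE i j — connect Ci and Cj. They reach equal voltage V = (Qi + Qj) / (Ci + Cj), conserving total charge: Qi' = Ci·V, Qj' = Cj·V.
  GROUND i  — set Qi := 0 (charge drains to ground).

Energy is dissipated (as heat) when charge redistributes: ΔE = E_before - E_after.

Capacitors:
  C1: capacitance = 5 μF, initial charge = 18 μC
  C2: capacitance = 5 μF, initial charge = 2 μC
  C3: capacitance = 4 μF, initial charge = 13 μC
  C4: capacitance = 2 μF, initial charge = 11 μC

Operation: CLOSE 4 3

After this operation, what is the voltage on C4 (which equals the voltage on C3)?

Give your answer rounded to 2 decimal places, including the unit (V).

Initial: C1(5μF, Q=18μC, V=3.60V), C2(5μF, Q=2μC, V=0.40V), C3(4μF, Q=13μC, V=3.25V), C4(2μF, Q=11μC, V=5.50V)
Op 1: CLOSE 4-3: Q_total=24.00, C_total=6.00, V=4.00; Q4=8.00, Q3=16.00; dissipated=3.375

Answer: 4.00 V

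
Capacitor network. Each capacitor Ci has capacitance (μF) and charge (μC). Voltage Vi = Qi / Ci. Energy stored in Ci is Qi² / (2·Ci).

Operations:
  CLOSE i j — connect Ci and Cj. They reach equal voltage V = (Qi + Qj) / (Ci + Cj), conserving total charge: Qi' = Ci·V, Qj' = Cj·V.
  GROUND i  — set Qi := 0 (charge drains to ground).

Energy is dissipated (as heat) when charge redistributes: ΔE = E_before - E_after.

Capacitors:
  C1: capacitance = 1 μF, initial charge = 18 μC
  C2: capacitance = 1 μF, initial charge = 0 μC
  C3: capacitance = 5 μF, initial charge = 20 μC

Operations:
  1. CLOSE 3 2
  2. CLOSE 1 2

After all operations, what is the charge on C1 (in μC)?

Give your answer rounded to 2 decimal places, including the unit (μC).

Initial: C1(1μF, Q=18μC, V=18.00V), C2(1μF, Q=0μC, V=0.00V), C3(5μF, Q=20μC, V=4.00V)
Op 1: CLOSE 3-2: Q_total=20.00, C_total=6.00, V=3.33; Q3=16.67, Q2=3.33; dissipated=6.667
Op 2: CLOSE 1-2: Q_total=21.33, C_total=2.00, V=10.67; Q1=10.67, Q2=10.67; dissipated=53.778
Final charges: Q1=10.67, Q2=10.67, Q3=16.67

Answer: 10.67 μC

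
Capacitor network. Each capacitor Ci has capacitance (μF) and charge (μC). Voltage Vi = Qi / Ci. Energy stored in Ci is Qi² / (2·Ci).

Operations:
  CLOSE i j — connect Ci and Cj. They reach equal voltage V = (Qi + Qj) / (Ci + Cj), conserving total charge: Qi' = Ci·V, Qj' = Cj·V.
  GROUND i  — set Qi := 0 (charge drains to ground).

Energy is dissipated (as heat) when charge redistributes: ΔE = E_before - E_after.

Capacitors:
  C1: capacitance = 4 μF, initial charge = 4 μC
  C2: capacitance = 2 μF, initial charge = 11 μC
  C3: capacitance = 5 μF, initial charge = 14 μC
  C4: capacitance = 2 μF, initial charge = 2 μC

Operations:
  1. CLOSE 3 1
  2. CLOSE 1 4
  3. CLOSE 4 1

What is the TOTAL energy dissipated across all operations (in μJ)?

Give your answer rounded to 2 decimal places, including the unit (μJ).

Initial: C1(4μF, Q=4μC, V=1.00V), C2(2μF, Q=11μC, V=5.50V), C3(5μF, Q=14μC, V=2.80V), C4(2μF, Q=2μC, V=1.00V)
Op 1: CLOSE 3-1: Q_total=18.00, C_total=9.00, V=2.00; Q3=10.00, Q1=8.00; dissipated=3.600
Op 2: CLOSE 1-4: Q_total=10.00, C_total=6.00, V=1.67; Q1=6.67, Q4=3.33; dissipated=0.667
Op 3: CLOSE 4-1: Q_total=10.00, C_total=6.00, V=1.67; Q4=3.33, Q1=6.67; dissipated=0.000
Total dissipated: 4.267 μJ

Answer: 4.27 μJ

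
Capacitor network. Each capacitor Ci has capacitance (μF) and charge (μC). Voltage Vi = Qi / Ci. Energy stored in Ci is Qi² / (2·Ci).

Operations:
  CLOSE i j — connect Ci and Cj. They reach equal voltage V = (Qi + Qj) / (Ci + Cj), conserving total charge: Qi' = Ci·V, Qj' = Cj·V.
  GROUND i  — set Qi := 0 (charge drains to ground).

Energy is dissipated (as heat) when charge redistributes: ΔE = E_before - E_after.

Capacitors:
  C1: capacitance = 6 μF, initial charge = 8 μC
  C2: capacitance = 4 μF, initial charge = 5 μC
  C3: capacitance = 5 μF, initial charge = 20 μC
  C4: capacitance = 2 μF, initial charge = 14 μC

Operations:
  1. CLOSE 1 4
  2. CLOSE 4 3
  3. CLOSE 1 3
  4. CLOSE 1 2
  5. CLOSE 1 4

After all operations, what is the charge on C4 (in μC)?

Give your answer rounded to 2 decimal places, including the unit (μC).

Answer: 5.41 μC

Derivation:
Initial: C1(6μF, Q=8μC, V=1.33V), C2(4μF, Q=5μC, V=1.25V), C3(5μF, Q=20μC, V=4.00V), C4(2μF, Q=14μC, V=7.00V)
Op 1: CLOSE 1-4: Q_total=22.00, C_total=8.00, V=2.75; Q1=16.50, Q4=5.50; dissipated=24.083
Op 2: CLOSE 4-3: Q_total=25.50, C_total=7.00, V=3.64; Q4=7.29, Q3=18.21; dissipated=1.116
Op 3: CLOSE 1-3: Q_total=34.71, C_total=11.00, V=3.16; Q1=18.94, Q3=15.78; dissipated=1.087
Op 4: CLOSE 1-2: Q_total=23.94, C_total=10.00, V=2.39; Q1=14.36, Q2=9.57; dissipated=4.359
Op 5: CLOSE 1-4: Q_total=21.65, C_total=8.00, V=2.71; Q1=16.24, Q4=5.41; dissipated=1.171
Final charges: Q1=16.24, Q2=9.57, Q3=15.78, Q4=5.41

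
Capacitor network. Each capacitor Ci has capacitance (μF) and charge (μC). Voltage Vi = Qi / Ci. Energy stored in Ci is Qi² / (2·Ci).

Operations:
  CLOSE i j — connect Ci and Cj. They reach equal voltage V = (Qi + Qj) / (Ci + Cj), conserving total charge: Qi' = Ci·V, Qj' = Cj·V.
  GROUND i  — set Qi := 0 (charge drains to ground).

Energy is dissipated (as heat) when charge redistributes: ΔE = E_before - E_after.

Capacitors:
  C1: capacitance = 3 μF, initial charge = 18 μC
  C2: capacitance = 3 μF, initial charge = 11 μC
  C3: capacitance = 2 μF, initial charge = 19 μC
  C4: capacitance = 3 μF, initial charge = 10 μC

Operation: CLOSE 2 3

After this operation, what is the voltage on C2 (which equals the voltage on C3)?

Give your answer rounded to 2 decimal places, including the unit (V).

Answer: 6.00 V

Derivation:
Initial: C1(3μF, Q=18μC, V=6.00V), C2(3μF, Q=11μC, V=3.67V), C3(2μF, Q=19μC, V=9.50V), C4(3μF, Q=10μC, V=3.33V)
Op 1: CLOSE 2-3: Q_total=30.00, C_total=5.00, V=6.00; Q2=18.00, Q3=12.00; dissipated=20.417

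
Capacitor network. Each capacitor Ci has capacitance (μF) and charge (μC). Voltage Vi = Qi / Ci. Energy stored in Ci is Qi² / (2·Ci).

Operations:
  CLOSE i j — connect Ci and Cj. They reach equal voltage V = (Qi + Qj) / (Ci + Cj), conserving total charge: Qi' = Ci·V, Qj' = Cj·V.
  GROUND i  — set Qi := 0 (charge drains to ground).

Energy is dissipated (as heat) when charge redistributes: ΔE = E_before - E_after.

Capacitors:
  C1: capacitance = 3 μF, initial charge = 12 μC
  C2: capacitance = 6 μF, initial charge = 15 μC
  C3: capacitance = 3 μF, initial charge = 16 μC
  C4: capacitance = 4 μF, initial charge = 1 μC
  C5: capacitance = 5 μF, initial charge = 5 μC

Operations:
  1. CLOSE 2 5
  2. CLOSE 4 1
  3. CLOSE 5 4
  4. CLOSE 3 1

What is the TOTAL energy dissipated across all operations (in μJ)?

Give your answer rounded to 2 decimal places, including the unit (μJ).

Initial: C1(3μF, Q=12μC, V=4.00V), C2(6μF, Q=15μC, V=2.50V), C3(3μF, Q=16μC, V=5.33V), C4(4μF, Q=1μC, V=0.25V), C5(5μF, Q=5μC, V=1.00V)
Op 1: CLOSE 2-5: Q_total=20.00, C_total=11.00, V=1.82; Q2=10.91, Q5=9.09; dissipated=3.068
Op 2: CLOSE 4-1: Q_total=13.00, C_total=7.00, V=1.86; Q4=7.43, Q1=5.57; dissipated=12.054
Op 3: CLOSE 5-4: Q_total=16.52, C_total=9.00, V=1.84; Q5=9.18, Q4=7.34; dissipated=0.002
Op 4: CLOSE 3-1: Q_total=21.57, C_total=6.00, V=3.60; Q3=10.79, Q1=10.79; dissipated=9.063
Total dissipated: 24.186 μJ

Answer: 24.19 μJ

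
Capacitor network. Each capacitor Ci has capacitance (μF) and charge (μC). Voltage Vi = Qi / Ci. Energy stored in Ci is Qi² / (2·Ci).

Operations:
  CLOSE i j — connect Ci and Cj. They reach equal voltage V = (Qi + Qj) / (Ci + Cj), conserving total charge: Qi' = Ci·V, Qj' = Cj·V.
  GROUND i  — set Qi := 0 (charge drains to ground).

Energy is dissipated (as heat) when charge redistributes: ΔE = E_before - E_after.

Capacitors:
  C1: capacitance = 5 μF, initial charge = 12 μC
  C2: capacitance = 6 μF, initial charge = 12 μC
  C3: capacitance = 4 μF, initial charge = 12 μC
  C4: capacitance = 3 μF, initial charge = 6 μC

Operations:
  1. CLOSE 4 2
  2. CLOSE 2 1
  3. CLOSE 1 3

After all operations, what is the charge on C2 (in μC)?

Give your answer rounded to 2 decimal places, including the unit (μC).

Answer: 13.09 μC

Derivation:
Initial: C1(5μF, Q=12μC, V=2.40V), C2(6μF, Q=12μC, V=2.00V), C3(4μF, Q=12μC, V=3.00V), C4(3μF, Q=6μC, V=2.00V)
Op 1: CLOSE 4-2: Q_total=18.00, C_total=9.00, V=2.00; Q4=6.00, Q2=12.00; dissipated=0.000
Op 2: CLOSE 2-1: Q_total=24.00, C_total=11.00, V=2.18; Q2=13.09, Q1=10.91; dissipated=0.218
Op 3: CLOSE 1-3: Q_total=22.91, C_total=9.00, V=2.55; Q1=12.73, Q3=10.18; dissipated=0.744
Final charges: Q1=12.73, Q2=13.09, Q3=10.18, Q4=6.00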